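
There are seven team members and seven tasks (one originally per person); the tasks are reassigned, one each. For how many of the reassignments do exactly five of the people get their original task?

21

Choose which 5 of the 7 are fixed: C(7,5) = 21.
The remaining 2 must be deranged: !2 = 1.
Total: 21 × 1 = 21.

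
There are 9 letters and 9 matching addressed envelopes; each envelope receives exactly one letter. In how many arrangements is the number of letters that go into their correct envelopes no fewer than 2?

95887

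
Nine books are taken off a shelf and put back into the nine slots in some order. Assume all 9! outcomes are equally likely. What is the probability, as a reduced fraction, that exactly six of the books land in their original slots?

1/2160

Favorable outcomes: C(9,6)·!3 = 84·2 = 168.
Total outcomes: 9! = 362880.
Probability = 168/362880 = 1/2160.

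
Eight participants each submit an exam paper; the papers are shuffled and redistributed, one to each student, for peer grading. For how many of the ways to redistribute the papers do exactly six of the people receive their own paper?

Choose which 6 of the 8 are fixed: C(8,6) = 28.
The remaining 2 must be deranged: !2 = 1.
Total: 28 × 1 = 28.

28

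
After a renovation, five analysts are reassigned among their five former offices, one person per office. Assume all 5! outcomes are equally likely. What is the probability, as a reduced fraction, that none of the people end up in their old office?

11/30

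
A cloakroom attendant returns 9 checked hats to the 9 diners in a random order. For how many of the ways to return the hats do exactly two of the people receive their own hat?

66744

Pick the 2 fixed positions: C(9,2) = 36 ways.
The other 7 form a derangement: !7 = 1854.
Total: 36 × 1854 = 66744.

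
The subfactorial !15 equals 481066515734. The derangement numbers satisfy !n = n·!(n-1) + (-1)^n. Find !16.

!16 = 16·481066515734 + 1 = 7697064251745.

7697064251745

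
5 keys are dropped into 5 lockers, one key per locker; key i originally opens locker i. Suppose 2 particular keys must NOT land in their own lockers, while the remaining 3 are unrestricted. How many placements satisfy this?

Inclusion-exclusion on the 2 forbidden self-matches:
Σ_{j=0}^{2} (-1)^j C(2,j)(5-j)!
= C(2,0)·5! - C(2,1)·4! + C(2,2)·3!
= 120 - 48 + 6
= 78

78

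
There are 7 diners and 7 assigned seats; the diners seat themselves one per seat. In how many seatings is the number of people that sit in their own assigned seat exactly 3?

Pick the 3 fixed positions: C(7,3) = 35 ways.
The remaining 4 must be deranged: !4 = 9.
Total: 35 × 9 = 315.

315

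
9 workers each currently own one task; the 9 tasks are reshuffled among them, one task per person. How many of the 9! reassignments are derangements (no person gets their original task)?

133496

!9 = 9! · Σ_{k=0}^{9} (-1)^k/k!
= 9! - 9!/1! + 9!/2! - 9!/3! + 9!/4! - 9!/5! + 9!/6! - 9!/7! + 9!/8! - 9!/9!
= 362880 - 362880 + 181440 - 60480 + 15120 - 3024 + 504 - 72 + 9 - 1
= 133496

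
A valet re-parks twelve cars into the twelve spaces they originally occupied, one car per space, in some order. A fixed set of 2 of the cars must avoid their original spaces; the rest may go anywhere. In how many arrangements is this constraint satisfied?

402796800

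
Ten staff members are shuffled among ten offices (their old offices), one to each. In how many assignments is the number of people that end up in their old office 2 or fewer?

3337406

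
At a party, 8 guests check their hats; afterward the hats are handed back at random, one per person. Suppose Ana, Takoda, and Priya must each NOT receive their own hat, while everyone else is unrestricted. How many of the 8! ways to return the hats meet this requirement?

27240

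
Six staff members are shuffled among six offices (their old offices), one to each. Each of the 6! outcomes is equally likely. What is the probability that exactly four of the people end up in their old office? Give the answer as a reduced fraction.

Favorable outcomes: C(6,4)·!2 = 15·1 = 15.
Total outcomes: 6! = 720.
Probability = 15/720 = 1/48.

1/48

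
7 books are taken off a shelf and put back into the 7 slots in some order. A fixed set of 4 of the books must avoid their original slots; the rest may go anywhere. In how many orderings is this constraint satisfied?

2790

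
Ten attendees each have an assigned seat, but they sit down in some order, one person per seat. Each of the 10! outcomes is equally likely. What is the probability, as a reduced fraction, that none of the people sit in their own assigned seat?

16481/44800

Favorable outcomes: !10 = 1334961.
Total outcomes: 10! = 3628800.
Probability = 1334961/3628800 = 16481/44800.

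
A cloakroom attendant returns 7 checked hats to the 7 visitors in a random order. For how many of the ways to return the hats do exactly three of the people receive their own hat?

Choose which 3 of the 7 are fixed: C(7,3) = 35.
The remaining 4 must be deranged: !4 = 9.
Total: 35 × 9 = 315.

315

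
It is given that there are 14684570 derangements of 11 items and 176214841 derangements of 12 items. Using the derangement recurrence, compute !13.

2290792932

!13 = (13-1)·(!12 + !11) = 12·(176214841 + 14684570) = 12·190899411 = 2290792932.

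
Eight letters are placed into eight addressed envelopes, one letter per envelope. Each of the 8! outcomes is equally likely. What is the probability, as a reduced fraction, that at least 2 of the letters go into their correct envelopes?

2131/8064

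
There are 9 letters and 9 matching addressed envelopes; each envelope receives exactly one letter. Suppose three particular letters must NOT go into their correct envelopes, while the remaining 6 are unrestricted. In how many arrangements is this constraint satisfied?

Inclusion-exclusion on the 3 forbidden self-matches:
Σ_{j=0}^{3} (-1)^j C(3,j)(9-j)!
= C(3,0)·9! - C(3,1)·8! + C(3,2)·7! - C(3,3)·6!
= 362880 - 120960 + 15120 - 720
= 256320

256320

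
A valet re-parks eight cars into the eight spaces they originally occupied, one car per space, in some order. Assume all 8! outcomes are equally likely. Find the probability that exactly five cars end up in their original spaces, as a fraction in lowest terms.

Favorable outcomes: C(8,5)·!3 = 56·2 = 112.
Total outcomes: 8! = 40320.
Probability = 112/40320 = 1/360.

1/360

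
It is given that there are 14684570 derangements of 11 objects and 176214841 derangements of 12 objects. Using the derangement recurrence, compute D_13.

2290792932

D_13 = (13-1)·(D_12 + D_11) = 12·(176214841 + 14684570) = 12·190899411 = 2290792932.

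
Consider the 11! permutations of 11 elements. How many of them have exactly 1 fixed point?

14684571

Pick the single fixed position: C(11,1) = 11 ways.
The other 10 form a derangement: !10 = 1334961.
Total: 11 × 1334961 = 14684571.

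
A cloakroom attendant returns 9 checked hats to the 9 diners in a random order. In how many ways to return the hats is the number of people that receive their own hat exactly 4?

5544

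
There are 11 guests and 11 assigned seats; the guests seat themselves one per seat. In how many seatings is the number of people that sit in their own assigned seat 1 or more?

Sum C(11,i)·!(11-i) for i = 1..11:
  i=1: C(11,1)·!10 = 11·1334961 = 14684571
  i=2: C(11,2)·!9 = 55·133496 = 7342280
  i=3: C(11,3)·!8 = 165·14833 = 2447445
  i=4: C(11,4)·!7 = 330·1854 = 611820
  i=5: C(11,5)·!6 = 462·265 = 122430
  i=6: C(11,6)·!5 = 462·44 = 20328
  i=7: C(11,7)·!4 = 330·9 = 2970
  i=8: C(11,8)·!3 = 165·2 = 330
  i=9: C(11,9)·!2 = 55·1 = 55
  i=10: C(11,10)·!1 = 11·0 = 0
  i=11: C(11,11)·!0 = 1·1 = 1
Total = 25232230.

25232230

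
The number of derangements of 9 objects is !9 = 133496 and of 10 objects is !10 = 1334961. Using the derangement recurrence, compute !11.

!11 = (11-1)·(!10 + !9) = 10·(1334961 + 133496) = 10·1468457 = 14684570.

14684570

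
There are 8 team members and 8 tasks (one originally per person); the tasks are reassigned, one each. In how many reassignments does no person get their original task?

!8 is the nearest integer to 8!/e.
8! = 40320, and 40320/e ≈ 14832.90, so !8 = 14833.

14833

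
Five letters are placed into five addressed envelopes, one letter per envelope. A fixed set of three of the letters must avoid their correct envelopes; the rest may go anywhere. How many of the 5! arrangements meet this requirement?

Inclusion-exclusion on the 3 forbidden self-matches:
Σ_{j=0}^{3} (-1)^j C(3,j)(5-j)!
= C(3,0)·5! - C(3,1)·4! + C(3,2)·3! - C(3,3)·2!
= 120 - 72 + 18 - 2
= 64

64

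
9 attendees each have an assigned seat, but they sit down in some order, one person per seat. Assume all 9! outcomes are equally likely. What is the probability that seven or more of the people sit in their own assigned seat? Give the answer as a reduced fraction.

37/362880

Favorable outcomes: Σ_{i≥7} C(9,i)·!(9-i) = 36·1 + 9·0 + 1·1 = 37.
Total outcomes: 9! = 362880.
Probability = 37/362880 = 37/362880.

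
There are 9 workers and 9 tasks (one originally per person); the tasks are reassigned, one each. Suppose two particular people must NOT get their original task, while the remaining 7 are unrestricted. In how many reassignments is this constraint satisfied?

Inclusion-exclusion on the 2 forbidden self-matches:
Σ_{j=0}^{2} (-1)^j C(2,j)(9-j)!
= C(2,0)·9! - C(2,1)·8! + C(2,2)·7!
= 362880 - 80640 + 5040
= 287280

287280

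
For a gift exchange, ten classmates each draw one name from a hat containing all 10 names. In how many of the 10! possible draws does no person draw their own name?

1334961

The subfactorial !10 = [10!/e] (nearest integer).
10! = 3628800, and 3628800/e ≈ 1334960.92, so !10 = 1334961.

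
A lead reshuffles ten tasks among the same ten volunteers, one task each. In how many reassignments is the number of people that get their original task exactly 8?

45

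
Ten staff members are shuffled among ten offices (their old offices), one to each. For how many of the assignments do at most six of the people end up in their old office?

3628514

Sum C(10,i)·!(10-i) for i = 0..6:
  i=0: C(10,0)·!10 = 1·1334961 = 1334961
  i=1: C(10,1)·!9 = 10·133496 = 1334960
  i=2: C(10,2)·!8 = 45·14833 = 667485
  i=3: C(10,3)·!7 = 120·1854 = 222480
  i=4: C(10,4)·!6 = 210·265 = 55650
  i=5: C(10,5)·!5 = 252·44 = 11088
  i=6: C(10,6)·!4 = 210·9 = 1890
Total = 3628514.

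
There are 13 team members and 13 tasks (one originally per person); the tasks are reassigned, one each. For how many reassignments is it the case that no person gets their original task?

Recurrence: !13 = 12·(!12 + !11).
!13 = 12·(176214841 + 14684570) = 12·190899411 = 2290792932

2290792932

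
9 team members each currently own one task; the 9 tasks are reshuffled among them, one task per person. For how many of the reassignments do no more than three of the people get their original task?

# with exactly i fixed is C(9,i)·!(9-i); sum over i=0..3:
  i=0: C(9,0)·!9 = 1·133496 = 133496
  i=1: C(9,1)·!8 = 9·14833 = 133497
  i=2: C(9,2)·!7 = 36·1854 = 66744
  i=3: C(9,3)·!6 = 84·265 = 22260
Total = 355997.

355997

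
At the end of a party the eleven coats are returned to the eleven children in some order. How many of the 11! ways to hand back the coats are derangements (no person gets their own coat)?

14684570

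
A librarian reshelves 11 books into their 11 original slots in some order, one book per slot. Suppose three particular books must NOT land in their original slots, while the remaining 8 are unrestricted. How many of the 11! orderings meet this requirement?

30078720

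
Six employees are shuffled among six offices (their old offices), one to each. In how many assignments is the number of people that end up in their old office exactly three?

Pick the 3 fixed positions: C(6,3) = 20 ways.
The remaining 3 must be deranged: !3 = 2.
Total: 20 × 2 = 40.

40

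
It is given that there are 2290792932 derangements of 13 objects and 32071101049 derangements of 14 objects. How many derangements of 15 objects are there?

481066515734

D_15 = (15-1)·(D_14 + D_13) = 14·(32071101049 + 2290792932) = 14·34361893981 = 481066515734.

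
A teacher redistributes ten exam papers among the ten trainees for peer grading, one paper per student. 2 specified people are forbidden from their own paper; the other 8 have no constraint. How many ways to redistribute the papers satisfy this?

Let A_j be the event that the j-th constrained one is fixed. By inclusion-exclusion over the 2 events:
Σ_{j=0}^{2} (-1)^j C(2,j)(10-j)!
= C(2,0)·10! - C(2,1)·9! + C(2,2)·8!
= 3628800 - 725760 + 40320
= 2943360

2943360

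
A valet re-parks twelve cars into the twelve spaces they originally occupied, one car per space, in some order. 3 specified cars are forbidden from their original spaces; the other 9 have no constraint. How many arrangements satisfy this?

Inclusion-exclusion on the 3 forbidden self-matches:
Σ_{j=0}^{3} (-1)^j C(3,j)(12-j)!
= C(3,0)·12! - C(3,1)·11! + C(3,2)·10! - C(3,3)·9!
= 479001600 - 119750400 + 10886400 - 362880
= 369774720

369774720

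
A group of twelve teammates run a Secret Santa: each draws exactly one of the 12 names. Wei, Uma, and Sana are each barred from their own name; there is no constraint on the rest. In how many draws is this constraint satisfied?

369774720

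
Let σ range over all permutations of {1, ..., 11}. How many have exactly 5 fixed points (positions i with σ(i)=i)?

122430

Pick the 5 fixed positions: C(11,5) = 462 ways.
The remaining 6 must be deranged: !6 = 265.
Total: 462 × 265 = 122430.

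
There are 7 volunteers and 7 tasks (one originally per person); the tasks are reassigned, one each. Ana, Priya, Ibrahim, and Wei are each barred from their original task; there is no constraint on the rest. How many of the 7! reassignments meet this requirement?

2790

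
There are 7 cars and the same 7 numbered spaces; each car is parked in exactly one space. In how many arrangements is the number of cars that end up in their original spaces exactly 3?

Choose which 3 of the 7 are fixed: C(7,3) = 35.
The other 4 form a derangement: !4 = 9.
Total: 35 × 9 = 315.

315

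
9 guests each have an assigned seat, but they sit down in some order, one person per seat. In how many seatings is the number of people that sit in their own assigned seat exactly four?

Pick the 4 fixed positions: C(9,4) = 126 ways.
The other 5 form a derangement: !5 = 44.
Total: 126 × 44 = 5544.

5544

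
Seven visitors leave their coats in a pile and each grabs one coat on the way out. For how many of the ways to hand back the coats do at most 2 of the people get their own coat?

4633

Sum C(7,i)·!(7-i) for i = 0..2:
  i=0: C(7,0)·!7 = 1·1854 = 1854
  i=1: C(7,1)·!6 = 7·265 = 1855
  i=2: C(7,2)·!5 = 21·44 = 924
Total = 4633.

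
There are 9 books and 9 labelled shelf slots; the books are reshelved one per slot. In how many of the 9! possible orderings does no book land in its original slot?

133496

Recurrence: !9 = 8·(!8 + !7).
!9 = 8·(14833 + 1854) = 8·16687 = 133496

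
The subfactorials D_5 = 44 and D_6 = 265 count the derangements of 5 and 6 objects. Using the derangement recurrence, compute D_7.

1854

D_7 = (7-1)·(D_6 + D_5) = 6·(265 + 44) = 6·309 = 1854.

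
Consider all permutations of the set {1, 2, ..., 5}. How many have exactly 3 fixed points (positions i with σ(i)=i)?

10

Choose which 3 of the 5 are fixed: C(5,3) = 10.
The other 2 form a derangement: !2 = 1.
Total: 10 × 1 = 10.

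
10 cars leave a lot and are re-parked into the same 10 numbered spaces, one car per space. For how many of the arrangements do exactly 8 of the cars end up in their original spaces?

45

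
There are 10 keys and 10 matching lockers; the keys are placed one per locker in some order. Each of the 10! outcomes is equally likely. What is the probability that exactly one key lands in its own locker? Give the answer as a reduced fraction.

16687/45360

Favorable outcomes: C(10,1)·!9 = 10·133496 = 1334960.
Total outcomes: 10! = 3628800.
Probability = 1334960/3628800 = 16687/45360.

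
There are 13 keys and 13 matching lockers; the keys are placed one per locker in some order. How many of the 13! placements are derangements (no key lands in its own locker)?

2290792932

The number of derangements of 13 is !13 = Σ_{k=0}^{13} (-1)^k·13!/k!
= 13! - 13!/1! + 13!/2! - 13!/3! + 13!/4! - 13!/5! + 13!/6! - 13!/7! + 13!/8! - 13!/9! + 13!/10! - 13!/11! + 13!/12! - 13!/13!
= 6227020800 - 6227020800 + 3113510400 - 1037836800 + 259459200 - 51891840 + 8648640 - 1235520 + 154440 - 17160 + 1716 - 156 + 13 - 1
= 2290792932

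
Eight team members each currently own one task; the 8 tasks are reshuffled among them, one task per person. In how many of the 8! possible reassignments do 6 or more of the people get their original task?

29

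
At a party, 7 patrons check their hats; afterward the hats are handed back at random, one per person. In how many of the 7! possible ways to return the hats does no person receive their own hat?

1854

By inclusion-exclusion, !7 = Σ (-1)^k · 7!/k! for k=0..7
= 7! - 7!/1! + 7!/2! - 7!/3! + 7!/4! - 7!/5! + 7!/6! - 7!/7!
= 5040 - 5040 + 2520 - 840 + 210 - 42 + 7 - 1
= 1854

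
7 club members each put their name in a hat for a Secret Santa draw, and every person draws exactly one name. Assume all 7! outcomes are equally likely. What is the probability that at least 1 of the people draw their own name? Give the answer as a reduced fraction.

177/280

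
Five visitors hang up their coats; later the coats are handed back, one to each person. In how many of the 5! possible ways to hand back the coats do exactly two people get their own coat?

Pick the 2 fixed positions: C(5,2) = 10 ways.
The other 3 form a derangement: !3 = 2.
Total: 10 × 2 = 20.

20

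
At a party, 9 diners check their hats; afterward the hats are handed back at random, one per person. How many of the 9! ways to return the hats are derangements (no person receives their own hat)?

The number of derangements of 9 is !9 = Σ_{k=0}^{9} (-1)^k·9!/k!
= 9! - 9!/1! + 9!/2! - 9!/3! + 9!/4! - 9!/5! + 9!/6! - 9!/7! + 9!/8! - 9!/9!
= 362880 - 362880 + 181440 - 60480 + 15120 - 3024 + 504 - 72 + 9 - 1
= 133496

133496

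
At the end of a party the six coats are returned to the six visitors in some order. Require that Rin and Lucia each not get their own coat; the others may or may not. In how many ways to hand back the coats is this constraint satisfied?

Inclusion-exclusion on the 2 forbidden self-matches:
Σ_{j=0}^{2} (-1)^j C(2,j)(6-j)!
= C(2,0)·6! - C(2,1)·5! + C(2,2)·4!
= 720 - 240 + 24
= 504

504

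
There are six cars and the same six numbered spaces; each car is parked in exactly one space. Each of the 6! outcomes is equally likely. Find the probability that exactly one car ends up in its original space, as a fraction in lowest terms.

11/30

Favorable outcomes: C(6,1)·!5 = 6·44 = 264.
Total outcomes: 6! = 720.
Probability = 264/720 = 11/30.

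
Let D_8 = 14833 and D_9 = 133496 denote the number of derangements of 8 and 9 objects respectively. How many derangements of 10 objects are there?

1334961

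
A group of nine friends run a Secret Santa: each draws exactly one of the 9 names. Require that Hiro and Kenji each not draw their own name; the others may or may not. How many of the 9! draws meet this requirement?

Inclusion-exclusion on the 2 forbidden self-matches:
Σ_{j=0}^{2} (-1)^j C(2,j)(9-j)!
= C(2,0)·9! - C(2,1)·8! + C(2,2)·7!
= 362880 - 80640 + 5040
= 287280

287280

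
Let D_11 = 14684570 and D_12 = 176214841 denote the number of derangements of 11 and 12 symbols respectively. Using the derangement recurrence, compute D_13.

2290792932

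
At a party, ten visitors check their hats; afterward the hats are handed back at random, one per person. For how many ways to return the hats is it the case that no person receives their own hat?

1334961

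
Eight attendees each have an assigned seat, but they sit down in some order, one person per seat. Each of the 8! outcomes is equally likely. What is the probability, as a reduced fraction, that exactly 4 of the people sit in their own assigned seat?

1/64

Favorable outcomes: C(8,4)·!4 = 70·9 = 630.
Total outcomes: 8! = 40320.
Probability = 630/40320 = 1/64.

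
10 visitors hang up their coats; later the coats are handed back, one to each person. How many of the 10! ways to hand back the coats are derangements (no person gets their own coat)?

1334961

The subfactorial !10 = [10!/e] (nearest integer).
10! = 3628800, and 3628800/e ≈ 1334960.92, so !10 = 1334961.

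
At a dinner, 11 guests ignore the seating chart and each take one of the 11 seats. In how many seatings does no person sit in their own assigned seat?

14684570

!11 is the nearest integer to 11!/e.
11! = 39916800, and 39916800/e ≈ 14684570.08, so !11 = 14684570.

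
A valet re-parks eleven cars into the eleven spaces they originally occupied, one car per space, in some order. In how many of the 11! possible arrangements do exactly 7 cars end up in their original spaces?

Choose which 7 of the 11 are fixed: C(11,7) = 330.
The remaining 4 must be deranged: !4 = 9.
Total: 330 × 9 = 2970.

2970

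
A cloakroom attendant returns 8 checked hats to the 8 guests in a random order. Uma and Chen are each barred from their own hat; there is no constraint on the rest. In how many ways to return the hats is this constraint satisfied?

30960

Inclusion-exclusion on the 2 forbidden self-matches:
Σ_{j=0}^{2} (-1)^j C(2,j)(8-j)!
= C(2,0)·8! - C(2,1)·7! + C(2,2)·6!
= 40320 - 10080 + 720
= 30960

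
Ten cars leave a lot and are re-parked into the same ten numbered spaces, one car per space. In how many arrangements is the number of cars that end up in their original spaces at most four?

3615536

Sum C(10,i)·!(10-i) for i = 0..4:
  i=0: C(10,0)·!10 = 1·1334961 = 1334961
  i=1: C(10,1)·!9 = 10·133496 = 1334960
  i=2: C(10,2)·!8 = 45·14833 = 667485
  i=3: C(10,3)·!7 = 120·1854 = 222480
  i=4: C(10,4)·!6 = 210·265 = 55650
Total = 3615536.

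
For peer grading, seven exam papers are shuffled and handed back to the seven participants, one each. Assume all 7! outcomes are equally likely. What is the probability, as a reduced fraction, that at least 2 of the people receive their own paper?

1331/5040

Favorable outcomes: Σ_{i≥2} C(7,i)·!(7-i) = 21·44 + 35·9 + 35·2 + 21·1 + 7·0 + 1·1 = 1331.
Total outcomes: 7! = 5040.
Probability = 1331/5040 = 1331/5040.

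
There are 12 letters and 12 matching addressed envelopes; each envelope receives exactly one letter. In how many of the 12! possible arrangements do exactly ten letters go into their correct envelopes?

66

Pick the 10 fixed positions: C(12,10) = 66 ways.
The remaining 2 must be deranged: !2 = 1.
Total: 66 × 1 = 66.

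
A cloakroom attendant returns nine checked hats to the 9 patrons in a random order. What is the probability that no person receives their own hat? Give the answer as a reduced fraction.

16687/45360

Favorable outcomes: !9 = 133496.
Total outcomes: 9! = 362880.
Probability = 133496/362880 = 16687/45360.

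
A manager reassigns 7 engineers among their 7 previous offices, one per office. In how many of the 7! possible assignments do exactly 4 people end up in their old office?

70

Choose which 4 of the 7 are fixed: C(7,4) = 35.
The other 3 form a derangement: !3 = 2.
Total: 35 × 2 = 70.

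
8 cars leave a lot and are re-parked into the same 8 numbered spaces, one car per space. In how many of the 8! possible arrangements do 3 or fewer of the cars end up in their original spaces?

39549

Sum C(8,i)·!(8-i) for i = 0..3:
  i=0: C(8,0)·!8 = 1·14833 = 14833
  i=1: C(8,1)·!7 = 8·1854 = 14832
  i=2: C(8,2)·!6 = 28·265 = 7420
  i=3: C(8,3)·!5 = 56·44 = 2464
Total = 39549.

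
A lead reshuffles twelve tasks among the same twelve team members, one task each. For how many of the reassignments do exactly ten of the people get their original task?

Pick the 10 fixed positions: C(12,10) = 66 ways.
The other 2 form a derangement: !2 = 1.
Total: 66 × 1 = 66.

66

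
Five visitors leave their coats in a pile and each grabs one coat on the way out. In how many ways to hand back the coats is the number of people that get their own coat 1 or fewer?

89

Sum C(5,i)·!(5-i) for i = 0..1:
  i=0: C(5,0)·!5 = 1·44 = 44
  i=1: C(5,1)·!4 = 5·9 = 45
Total = 89.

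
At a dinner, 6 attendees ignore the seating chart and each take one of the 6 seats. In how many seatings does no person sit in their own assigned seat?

!6 is the nearest integer to 6!/e.
6! = 720, and 720/e ≈ 264.87, so !6 = 265.

265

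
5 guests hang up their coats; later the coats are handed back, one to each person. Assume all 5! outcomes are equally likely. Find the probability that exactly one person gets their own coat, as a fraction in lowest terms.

3/8

Favorable outcomes: C(5,1)·!4 = 5·9 = 45.
Total outcomes: 5! = 120.
Probability = 45/120 = 3/8.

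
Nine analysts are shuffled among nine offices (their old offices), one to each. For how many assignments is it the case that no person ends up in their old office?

133496

Recurrence: !9 = 9·!8 + (-1)^9.
!9 = 9·14833 - 1 = 133496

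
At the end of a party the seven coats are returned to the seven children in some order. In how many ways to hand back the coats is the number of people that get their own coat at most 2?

4633

Sum C(7,i)·!(7-i) for i = 0..2:
  i=0: C(7,0)·!7 = 1·1854 = 1854
  i=1: C(7,1)·!6 = 7·265 = 1855
  i=2: C(7,2)·!5 = 21·44 = 924
Total = 4633.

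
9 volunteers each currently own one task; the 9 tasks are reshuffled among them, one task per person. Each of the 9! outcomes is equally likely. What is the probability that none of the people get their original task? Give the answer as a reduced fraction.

16687/45360

Favorable outcomes: !9 = 133496.
Total outcomes: 9! = 362880.
Probability = 133496/362880 = 16687/45360.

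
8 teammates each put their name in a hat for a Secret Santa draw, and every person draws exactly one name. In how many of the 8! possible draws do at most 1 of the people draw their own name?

# with exactly i fixed is C(8,i)·!(8-i); sum over i=0..1:
  i=0: C(8,0)·!8 = 1·14833 = 14833
  i=1: C(8,1)·!7 = 8·1854 = 14832
Total = 29665.

29665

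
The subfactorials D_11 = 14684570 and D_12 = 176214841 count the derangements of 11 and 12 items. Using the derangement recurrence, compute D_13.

2290792932

D_13 = (13-1)·(D_12 + D_11) = 12·(176214841 + 14684570) = 12·190899411 = 2290792932.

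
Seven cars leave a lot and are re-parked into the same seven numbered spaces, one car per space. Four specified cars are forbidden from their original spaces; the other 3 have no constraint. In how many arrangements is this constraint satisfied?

2790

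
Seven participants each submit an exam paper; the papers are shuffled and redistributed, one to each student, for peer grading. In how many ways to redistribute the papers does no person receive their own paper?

!7 = 7! · Σ_{k=0}^{7} (-1)^k/k!
= 7! - 7!/1! + 7!/2! - 7!/3! + 7!/4! - 7!/5! + 7!/6! - 7!/7!
= 5040 - 5040 + 2520 - 840 + 210 - 42 + 7 - 1
= 1854

1854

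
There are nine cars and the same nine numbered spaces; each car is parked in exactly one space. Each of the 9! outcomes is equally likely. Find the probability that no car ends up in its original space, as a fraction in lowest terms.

Favorable outcomes: !9 = 133496.
Total outcomes: 9! = 362880.
Probability = 133496/362880 = 16687/45360.

16687/45360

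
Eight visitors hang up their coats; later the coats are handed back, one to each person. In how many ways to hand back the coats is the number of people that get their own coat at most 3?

39549

# with exactly i fixed is C(8,i)·!(8-i); sum over i=0..3:
  i=0: C(8,0)·!8 = 1·14833 = 14833
  i=1: C(8,1)·!7 = 8·1854 = 14832
  i=2: C(8,2)·!6 = 28·265 = 7420
  i=3: C(8,3)·!5 = 56·44 = 2464
Total = 39549.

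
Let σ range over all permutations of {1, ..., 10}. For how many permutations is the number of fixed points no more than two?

Sum C(10,i)·!(10-i) for i = 0..2:
  i=0: C(10,0)·!10 = 1·1334961 = 1334961
  i=1: C(10,1)·!9 = 10·133496 = 1334960
  i=2: C(10,2)·!8 = 45·14833 = 667485
Total = 3337406.

3337406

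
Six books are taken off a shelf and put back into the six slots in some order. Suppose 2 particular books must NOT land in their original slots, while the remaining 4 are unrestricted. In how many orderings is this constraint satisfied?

504

Inclusion-exclusion on the 2 forbidden self-matches:
Σ_{j=0}^{2} (-1)^j C(2,j)(6-j)!
= C(2,0)·6! - C(2,1)·5! + C(2,2)·4!
= 720 - 240 + 24
= 504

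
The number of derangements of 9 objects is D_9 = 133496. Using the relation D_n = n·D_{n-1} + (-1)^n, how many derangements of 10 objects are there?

1334961

D_10 = 10·133496 + 1 = 1334961.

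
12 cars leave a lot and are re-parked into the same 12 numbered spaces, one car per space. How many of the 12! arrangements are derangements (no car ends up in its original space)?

By inclusion-exclusion, !12 = Σ (-1)^k · 12!/k! for k=0..12
= 12! - 12!/1! + 12!/2! - 12!/3! + 12!/4! - 12!/5! + 12!/6! - 12!/7! + 12!/8! - 12!/9! + 12!/10! - 12!/11! + 12!/12!
= 479001600 - 479001600 + 239500800 - 79833600 + 19958400 - 3991680 + 665280 - 95040 + 11880 - 1320 + 132 - 12 + 1
= 176214841

176214841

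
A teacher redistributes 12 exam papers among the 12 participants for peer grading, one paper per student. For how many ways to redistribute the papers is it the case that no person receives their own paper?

176214841

Use !n = n·!(n-1) + (-1)^n.
!12 = 12·14684570 + 1 = 176214841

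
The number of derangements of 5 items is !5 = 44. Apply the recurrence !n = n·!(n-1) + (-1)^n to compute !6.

265

!6 = 6·44 + 1 = 265.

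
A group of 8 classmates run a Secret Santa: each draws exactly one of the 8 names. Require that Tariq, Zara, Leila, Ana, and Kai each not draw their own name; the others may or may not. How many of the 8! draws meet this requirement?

21234

Inclusion-exclusion on the 5 forbidden self-matches:
Σ_{j=0}^{5} (-1)^j C(5,j)(8-j)!
= C(5,0)·8! - C(5,1)·7! + C(5,2)·6! - C(5,3)·5! + C(5,4)·4! - C(5,5)·3!
= 40320 - 25200 + 7200 - 1200 + 120 - 6
= 21234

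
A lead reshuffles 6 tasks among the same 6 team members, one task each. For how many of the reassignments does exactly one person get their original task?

264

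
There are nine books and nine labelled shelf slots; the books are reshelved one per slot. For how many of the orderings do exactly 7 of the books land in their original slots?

36

Choose which 7 of the 9 are fixed: C(9,7) = 36.
The remaining 2 must be deranged: !2 = 1.
Total: 36 × 1 = 36.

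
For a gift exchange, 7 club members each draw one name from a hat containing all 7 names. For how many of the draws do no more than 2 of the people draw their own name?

4633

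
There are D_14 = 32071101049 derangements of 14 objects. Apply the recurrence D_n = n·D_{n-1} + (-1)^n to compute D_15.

481066515734

D_15 = 15·32071101049 - 1 = 481066515734.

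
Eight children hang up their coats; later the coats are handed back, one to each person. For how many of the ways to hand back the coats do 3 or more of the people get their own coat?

3235

Sum C(8,i)·!(8-i) for i = 3..8:
  i=3: C(8,3)·!5 = 56·44 = 2464
  i=4: C(8,4)·!4 = 70·9 = 630
  i=5: C(8,5)·!3 = 56·2 = 112
  i=6: C(8,6)·!2 = 28·1 = 28
  i=7: C(8,7)·!1 = 8·0 = 0
  i=8: C(8,8)·!0 = 1·1 = 1
Total = 3235.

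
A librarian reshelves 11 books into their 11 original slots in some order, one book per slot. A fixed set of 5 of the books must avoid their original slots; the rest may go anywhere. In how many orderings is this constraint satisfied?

25022880

Inclusion-exclusion on the 5 forbidden self-matches:
Σ_{j=0}^{5} (-1)^j C(5,j)(11-j)!
= C(5,0)·11! - C(5,1)·10! + C(5,2)·9! - C(5,3)·8! + C(5,4)·7! - C(5,5)·6!
= 39916800 - 18144000 + 3628800 - 403200 + 25200 - 720
= 25022880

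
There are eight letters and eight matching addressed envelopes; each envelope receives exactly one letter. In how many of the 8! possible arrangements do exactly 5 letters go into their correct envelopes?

112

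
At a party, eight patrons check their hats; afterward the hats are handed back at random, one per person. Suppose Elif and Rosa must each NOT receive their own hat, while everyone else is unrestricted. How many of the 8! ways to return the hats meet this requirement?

Inclusion-exclusion on the 2 forbidden self-matches:
Σ_{j=0}^{2} (-1)^j C(2,j)(8-j)!
= C(2,0)·8! - C(2,1)·7! + C(2,2)·6!
= 40320 - 10080 + 720
= 30960

30960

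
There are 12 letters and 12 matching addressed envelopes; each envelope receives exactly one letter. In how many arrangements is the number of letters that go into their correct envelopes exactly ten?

66

Pick the 10 fixed positions: C(12,10) = 66 ways.
The remaining 2 must be deranged: !2 = 1.
Total: 66 × 1 = 66.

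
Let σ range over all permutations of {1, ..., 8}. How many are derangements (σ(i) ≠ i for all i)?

The subfactorial !8 = [8!/e] (nearest integer).
8! = 40320, and 40320/e ≈ 14832.90, so !8 = 14833.

14833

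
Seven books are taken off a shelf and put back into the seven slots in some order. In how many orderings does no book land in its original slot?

The subfactorial !7 = [7!/e] (nearest integer).
7! = 5040, and 5040/e ≈ 1854.11, so !7 = 1854.

1854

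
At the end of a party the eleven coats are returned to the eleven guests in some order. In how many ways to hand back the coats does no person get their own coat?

14684570

The number of derangements of 11 is !11 = Σ_{k=0}^{11} (-1)^k·11!/k!
= 11! - 11!/1! + 11!/2! - 11!/3! + 11!/4! - 11!/5! + 11!/6! - 11!/7! + 11!/8! - 11!/9! + 11!/10! - 11!/11!
= 39916800 - 39916800 + 19958400 - 6652800 + 1663200 - 332640 + 55440 - 7920 + 990 - 110 + 11 - 1
= 14684570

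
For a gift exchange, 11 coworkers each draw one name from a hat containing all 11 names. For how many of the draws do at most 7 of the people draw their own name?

39916414

Sum C(11,i)·!(11-i) for i = 0..7:
  i=0: C(11,0)·!11 = 1·14684570 = 14684570
  i=1: C(11,1)·!10 = 11·1334961 = 14684571
  i=2: C(11,2)·!9 = 55·133496 = 7342280
  i=3: C(11,3)·!8 = 165·14833 = 2447445
  i=4: C(11,4)·!7 = 330·1854 = 611820
  i=5: C(11,5)·!6 = 462·265 = 122430
  i=6: C(11,6)·!5 = 462·44 = 20328
  i=7: C(11,7)·!4 = 330·9 = 2970
Total = 39916414.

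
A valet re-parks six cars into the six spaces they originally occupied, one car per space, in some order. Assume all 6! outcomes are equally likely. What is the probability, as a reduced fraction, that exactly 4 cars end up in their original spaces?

1/48

Favorable outcomes: C(6,4)·!2 = 15·1 = 15.
Total outcomes: 6! = 720.
Probability = 15/720 = 1/48.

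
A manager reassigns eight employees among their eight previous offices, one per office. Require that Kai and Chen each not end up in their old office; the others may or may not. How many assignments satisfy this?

Let A_j be the event that the j-th constrained one is fixed. By inclusion-exclusion over the 2 events:
Σ_{j=0}^{2} (-1)^j C(2,j)(8-j)!
= C(2,0)·8! - C(2,1)·7! + C(2,2)·6!
= 40320 - 10080 + 720
= 30960

30960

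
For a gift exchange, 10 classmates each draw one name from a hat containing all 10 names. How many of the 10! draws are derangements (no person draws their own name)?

1334961

The subfactorial !10 = [10!/e] (nearest integer).
10! = 3628800, and 3628800/e ≈ 1334960.92, so !10 = 1334961.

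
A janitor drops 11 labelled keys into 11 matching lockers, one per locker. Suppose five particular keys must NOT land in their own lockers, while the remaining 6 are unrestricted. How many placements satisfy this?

25022880

Let A_j be the event that the j-th constrained one is fixed. By inclusion-exclusion over the 5 events:
Σ_{j=0}^{5} (-1)^j C(5,j)(11-j)!
= C(5,0)·11! - C(5,1)·10! + C(5,2)·9! - C(5,3)·8! + C(5,4)·7! - C(5,5)·6!
= 39916800 - 18144000 + 3628800 - 403200 + 25200 - 720
= 25022880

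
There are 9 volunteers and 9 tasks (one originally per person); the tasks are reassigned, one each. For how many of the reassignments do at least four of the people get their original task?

6883

# with exactly i fixed is C(9,i)·!(9-i); sum over i=4..9:
  i=4: C(9,4)·!5 = 126·44 = 5544
  i=5: C(9,5)·!4 = 126·9 = 1134
  i=6: C(9,6)·!3 = 84·2 = 168
  i=7: C(9,7)·!2 = 36·1 = 36
  i=8: C(9,8)·!1 = 9·0 = 0
  i=9: C(9,9)·!0 = 1·1 = 1
Total = 6883.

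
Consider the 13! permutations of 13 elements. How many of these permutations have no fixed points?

!13 = 13! · Σ_{k=0}^{13} (-1)^k/k!
= 13! - 13!/1! + 13!/2! - 13!/3! + 13!/4! - 13!/5! + 13!/6! - 13!/7! + 13!/8! - 13!/9! + 13!/10! - 13!/11! + 13!/12! - 13!/13!
= 6227020800 - 6227020800 + 3113510400 - 1037836800 + 259459200 - 51891840 + 8648640 - 1235520 + 154440 - 17160 + 1716 - 156 + 13 - 1
= 2290792932

2290792932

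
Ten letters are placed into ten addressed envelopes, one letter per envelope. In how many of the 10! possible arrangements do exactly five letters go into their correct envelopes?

11088

Pick the 5 fixed positions: C(10,5) = 252 ways.
The remaining 5 must be deranged: !5 = 44.
Total: 252 × 44 = 11088.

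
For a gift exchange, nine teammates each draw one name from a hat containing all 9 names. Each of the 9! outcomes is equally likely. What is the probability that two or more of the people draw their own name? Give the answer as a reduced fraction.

95887/362880

Favorable outcomes: Σ_{i≥2} C(9,i)·!(9-i) = 36·1854 + 84·265 + 126·44 + 126·9 + 84·2 + 36·1 + 9·0 + 1·1 = 95887.
Total outcomes: 9! = 362880.
Probability = 95887/362880 = 95887/362880.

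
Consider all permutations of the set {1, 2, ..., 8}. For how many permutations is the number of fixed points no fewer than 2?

# with exactly i fixed is C(8,i)·!(8-i); sum over i=2..8:
  i=2: C(8,2)·!6 = 28·265 = 7420
  i=3: C(8,3)·!5 = 56·44 = 2464
  i=4: C(8,4)·!4 = 70·9 = 630
  i=5: C(8,5)·!3 = 56·2 = 112
  i=6: C(8,6)·!2 = 28·1 = 28
  i=7: C(8,7)·!1 = 8·0 = 0
  i=8: C(8,8)·!0 = 1·1 = 1
Total = 10655.

10655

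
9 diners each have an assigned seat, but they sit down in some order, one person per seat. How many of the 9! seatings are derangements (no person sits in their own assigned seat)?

!9 = 9! · Σ_{k=0}^{9} (-1)^k/k!
= 9! - 9!/1! + 9!/2! - 9!/3! + 9!/4! - 9!/5! + 9!/6! - 9!/7! + 9!/8! - 9!/9!
= 362880 - 362880 + 181440 - 60480 + 15120 - 3024 + 504 - 72 + 9 - 1
= 133496

133496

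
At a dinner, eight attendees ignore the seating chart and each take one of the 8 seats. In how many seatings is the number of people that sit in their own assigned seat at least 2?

10655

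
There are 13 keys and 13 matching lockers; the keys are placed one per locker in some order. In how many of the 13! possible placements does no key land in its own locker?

2290792932

The number of derangements of 13 is !13 = Σ_{k=0}^{13} (-1)^k·13!/k!
= 13! - 13!/1! + 13!/2! - 13!/3! + 13!/4! - 13!/5! + 13!/6! - 13!/7! + 13!/8! - 13!/9! + 13!/10! - 13!/11! + 13!/12! - 13!/13!
= 6227020800 - 6227020800 + 3113510400 - 1037836800 + 259459200 - 51891840 + 8648640 - 1235520 + 154440 - 17160 + 1716 - 156 + 13 - 1
= 2290792932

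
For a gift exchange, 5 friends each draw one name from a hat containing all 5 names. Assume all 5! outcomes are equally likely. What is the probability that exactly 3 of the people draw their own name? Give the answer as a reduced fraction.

Favorable outcomes: C(5,3)·!2 = 10·1 = 10.
Total outcomes: 5! = 120.
Probability = 10/120 = 1/12.

1/12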